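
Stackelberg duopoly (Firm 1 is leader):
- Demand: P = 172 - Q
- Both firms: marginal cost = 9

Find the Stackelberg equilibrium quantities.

q₁* (leader) = 81.5, q₂* (follower) = 40.75

Work:
Follower's reaction: q₂ = (a - c - q₁)/2
Leader substitutes: π₁ = q₁·(a - q₁ - (a-c-q₁)/2 - c)
FOC: q₁* = (172 - 9)/2 = 81.50
Then: q₂* = (172 - 9 - 81.5)/2 = 40.75
Leader has first-mover advantage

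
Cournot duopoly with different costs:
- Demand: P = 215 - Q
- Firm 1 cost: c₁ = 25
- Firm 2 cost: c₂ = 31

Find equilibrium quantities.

q₁* = 65.33, q₂* = 59.33

Work:
Reaction: q₁ = (215 - 25 - q₂)/2
Reaction: q₂ = (215 - 31 - q₁)/2
Solve simultaneously:
q₁* = (215 - 2×25 + 31)/3 = 65.33
q₂* = (215 - 2×31 + 25)/3 = 59.33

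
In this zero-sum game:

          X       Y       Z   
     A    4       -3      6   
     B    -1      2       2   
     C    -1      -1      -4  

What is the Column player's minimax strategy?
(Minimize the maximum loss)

Column should play Y, value = 2

Work:
Column player minimizes Row's maximum payoff:
Column X: max payoff to Row = 4
Column Y: max payoff to Row = 2
Column Z: max payoff to Row = 6
Minimum is 2, achieved by column Y.
Minimax strategy: Y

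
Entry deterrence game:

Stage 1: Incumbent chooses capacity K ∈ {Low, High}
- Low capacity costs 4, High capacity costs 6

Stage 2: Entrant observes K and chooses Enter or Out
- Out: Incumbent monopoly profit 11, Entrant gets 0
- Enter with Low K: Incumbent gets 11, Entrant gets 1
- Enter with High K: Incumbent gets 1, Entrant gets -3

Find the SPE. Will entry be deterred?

SPE: (Low, Enter|Low, Out|High); Entry not deterred. Incumbent net profit = 7, Entrant gets 1

Work:
After Low K: Entrant enters (1 > 0)
After High K: Entrant stays out (-3 < 0)
Incumbent: Low → 11−4=7, High → 11−6=5
Incumbent chooses Low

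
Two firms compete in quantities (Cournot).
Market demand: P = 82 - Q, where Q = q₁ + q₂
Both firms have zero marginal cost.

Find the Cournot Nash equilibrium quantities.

q₁* = q₂* = 27.33; P* = 27.33

Work:
Profit: π_i = P·q_i = (a - q_i - q_j)·q_i
FOC: ∂π_i/∂q_i = a - 2q_i - q_j = 0
Reaction function: q_i = (82 - q_j)/2
Symmetry: q* = 82/3 = 27.33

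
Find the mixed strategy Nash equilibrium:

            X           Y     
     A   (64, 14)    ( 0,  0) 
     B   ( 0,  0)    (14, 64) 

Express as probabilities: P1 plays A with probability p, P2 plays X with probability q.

p = 0.8205, q = 0.1795

Work:
Find probabilities that make opponent indifferent:
P2 chooses q to make P1 indifferent between A and B
P1 chooses p to make P2 indifferent between X and Y
Mixed NE: P1 plays (A: 0.8205, B: 0.1795), P2 plays (X: 0.1795, Y: 0.8205)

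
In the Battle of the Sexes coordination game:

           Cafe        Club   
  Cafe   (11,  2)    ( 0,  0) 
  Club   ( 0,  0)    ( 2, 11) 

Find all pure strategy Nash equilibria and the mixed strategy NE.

Pure NE: (Cafe, Cafe) and (Club, Club); Mixed NE: p = 0.8462, q = 0.1538

Work:
Check pure NE:
(Cafe, Cafe): (11, 2) - no unilateral deviation beneficial
(Club, Club): (2, 11) - no unilateral deviation beneficial
Mixed NE: P1 plays Cafe with p = 0.8462, P2 plays Cafe with q = 0.1538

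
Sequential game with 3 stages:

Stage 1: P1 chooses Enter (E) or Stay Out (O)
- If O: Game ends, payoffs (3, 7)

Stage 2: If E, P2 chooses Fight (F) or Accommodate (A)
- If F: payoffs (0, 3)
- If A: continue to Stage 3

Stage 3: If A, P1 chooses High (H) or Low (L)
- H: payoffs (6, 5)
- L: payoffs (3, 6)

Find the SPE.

SPE: (E, A, H); Outcome (6, 5)

Work:
Stage 3: P1 chooses H (6 vs 3)
Stage 2: P2: F->3, A->5 (anticipating H). Choose A
Stage 1: P1: O->3, E->6 (anticipating A, H). Choose E
SPE path: E -> A -> H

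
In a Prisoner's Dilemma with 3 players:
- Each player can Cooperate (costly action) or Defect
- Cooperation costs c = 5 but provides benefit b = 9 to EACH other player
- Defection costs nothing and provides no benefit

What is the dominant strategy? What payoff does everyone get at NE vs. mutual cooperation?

Dominant: Defect; NE payoff = 0; Coop payoff = 13

Work:
Defect dominates (saves cost c = 5, benefit to others is external)
NE: All defect → everyone gets 0
If all cooperate: each receives (2)×9 - 5 = 13
Social dilemma: 13 > 0 but NE gives 0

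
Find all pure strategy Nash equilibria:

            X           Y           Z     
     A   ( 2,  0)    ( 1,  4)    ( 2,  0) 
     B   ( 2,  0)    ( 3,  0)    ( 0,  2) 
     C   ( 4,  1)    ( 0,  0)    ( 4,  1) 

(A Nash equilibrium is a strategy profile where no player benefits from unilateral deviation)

Nash equilibrium: (C, X), (C, Z)

Work:
Best responses:
  P1 vs X: payoffs [2, 2, 4] → best response C (payoff 4)
  P1 vs Y: payoffs [1, 3, 0] → best response B (payoff 3)
  P1 vs Z: payoffs [2, 0, 4] → best response C (payoff 4)
  P2 vs A: payoffs [0, 4, 0] → best response Y (payoff 4)
  P2 vs B: payoffs [0, 0, 2] → best response Z (payoff 2)
  P2 vs C: payoffs [1, 0, 1] → best response X/Z (payoff 1)
Mutual best responses: (C,X), (C,Z) → Nash equilibria.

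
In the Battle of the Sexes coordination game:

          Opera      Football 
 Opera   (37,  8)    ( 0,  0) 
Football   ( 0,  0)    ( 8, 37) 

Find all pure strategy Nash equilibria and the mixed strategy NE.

Pure NE: (Opera, Opera) and (Football, Football); Mixed NE: p = 0.8222, q = 0.1778

Work:
Check pure NE:
(Opera, Opera): (37, 8) - no unilateral deviation beneficial
(Football, Football): (8, 37) - no unilateral deviation beneficial
Mixed NE: P1 plays Opera with p = 0.8222, P2 plays Opera with q = 0.1778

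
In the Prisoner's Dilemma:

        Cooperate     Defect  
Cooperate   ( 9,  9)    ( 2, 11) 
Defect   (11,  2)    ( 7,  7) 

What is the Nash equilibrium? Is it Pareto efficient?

(Defect, Defect) is NE; not Pareto efficient

Work:
Defect dominates Cooperate for both players:
If P2 cooperates: Defect (11) > Cooperate (9)
If P2 defects: Defect (7) > Cooperate (2)
NE: (Defect, Defect) with payoff (7, 7)
But (Cooperate, Cooperate) = (9, 9) Pareto dominates (7, 7)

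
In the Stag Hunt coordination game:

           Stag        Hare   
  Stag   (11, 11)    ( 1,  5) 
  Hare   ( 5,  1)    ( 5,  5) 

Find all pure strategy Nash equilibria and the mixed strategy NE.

Pure NE: (Stag, Stag) and (Hare, Hare); Mixed NE: p = 0.4, q = 0.4

Work:
Check pure NE:
(Stag, Stag): (11, 11) - no unilateral deviation beneficial
(Hare, Hare): (5, 5) - no unilateral deviation beneficial
Mixed NE: P1 plays Stag with p = 0.4, P2 plays Stag with q = 0.4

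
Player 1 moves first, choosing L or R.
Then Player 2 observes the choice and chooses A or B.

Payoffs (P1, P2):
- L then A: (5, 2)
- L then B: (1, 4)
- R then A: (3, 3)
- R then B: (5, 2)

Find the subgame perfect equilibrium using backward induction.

P1 plays R, P2 plays B after L and A after R; Payoff (3, 3)

Work:
Backward induction:
After L: P2 chooses B → P1 gets 1
After R: P2 chooses A → P1 gets 3
P1 chooses R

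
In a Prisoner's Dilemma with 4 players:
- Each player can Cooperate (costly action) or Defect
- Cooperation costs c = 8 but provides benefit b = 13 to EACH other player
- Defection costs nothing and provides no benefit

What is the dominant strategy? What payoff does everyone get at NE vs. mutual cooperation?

Dominant: Defect; NE payoff = 0; Coop payoff = 31

Work:
Defect dominates (saves cost c = 8, benefit to others is external)
NE: All defect → everyone gets 0
If all cooperate: each receives (3)×13 - 8 = 31
Social dilemma: 31 > 0 but NE gives 0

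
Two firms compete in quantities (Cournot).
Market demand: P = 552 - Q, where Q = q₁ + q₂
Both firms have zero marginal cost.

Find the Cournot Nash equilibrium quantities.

q₁* = q₂* = 184.0; P* = 184.0

Work:
Profit: π_i = P·q_i = (a - q_i - q_j)·q_i
FOC: ∂π_i/∂q_i = a - 2q_i - q_j = 0
Reaction function: q_i = (552 - q_j)/2
Symmetry: q* = 552/3 = 184.0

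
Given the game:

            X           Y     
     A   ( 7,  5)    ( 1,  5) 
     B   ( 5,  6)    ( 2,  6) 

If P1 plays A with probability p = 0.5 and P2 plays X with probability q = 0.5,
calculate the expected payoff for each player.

E[P1] = 3.75, E[P2] = 5.5

Work:
E[P1] = p·q·π₁(A,X) + p·(1-q)·π₁(A,Y) + (1-p)·q·π₁(B,X) + (1-p)·(1-q)·π₁(B,Y)
= 0.5·0.5·7 + 0.5·0.5·1 + 0.5·0.5·5 + 0.5·0.5·2
= 3.75

E[P2] = 5.5 (similar calculation)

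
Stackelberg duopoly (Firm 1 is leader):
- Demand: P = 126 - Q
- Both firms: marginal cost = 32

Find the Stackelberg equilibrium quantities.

q₁* (leader) = 47.0, q₂* (follower) = 23.5

Work:
Follower's reaction: q₂ = (a - c - q₁)/2
Leader substitutes: π₁ = q₁·(a - q₁ - (a-c-q₁)/2 - c)
FOC: q₁* = (126 - 32)/2 = 47.00
Then: q₂* = (126 - 32 - 47.0)/2 = 23.50
Leader has first-mover advantage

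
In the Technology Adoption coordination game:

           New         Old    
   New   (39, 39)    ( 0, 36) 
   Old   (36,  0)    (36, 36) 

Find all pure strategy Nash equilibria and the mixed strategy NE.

Pure NE: (New, New) and (Old, Old); Mixed NE: p = 0.9231, q = 0.9231

Work:
Check pure NE:
(New, New): (39, 39) - no unilateral deviation beneficial
(Old, Old): (36, 36) - no unilateral deviation beneficial
Mixed NE: P1 plays New with p = 0.9231, P2 plays New with q = 0.9231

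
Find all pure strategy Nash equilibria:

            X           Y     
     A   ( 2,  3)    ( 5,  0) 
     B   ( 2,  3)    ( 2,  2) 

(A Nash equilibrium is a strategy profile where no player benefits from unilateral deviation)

Nash equilibrium: (A, X), (B, X)

Work:
Best responses:
  P1 vs X: payoffs [2, 2] → best response A/B (payoff 2)
  P1 vs Y: payoffs [5, 2] → best response A (payoff 5)
  P2 vs A: payoffs [3, 0] → best response X (payoff 3)
  P2 vs B: payoffs [3, 2] → best response X (payoff 3)
Mutual best responses: (A,X), (B,X) → Nash equilibria.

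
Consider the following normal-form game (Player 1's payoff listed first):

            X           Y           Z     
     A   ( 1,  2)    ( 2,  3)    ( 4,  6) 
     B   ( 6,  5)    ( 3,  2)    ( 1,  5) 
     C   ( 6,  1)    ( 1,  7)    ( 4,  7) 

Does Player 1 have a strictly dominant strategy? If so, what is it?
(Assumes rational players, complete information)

No strictly dominant strategy exists for Player 1

Work:
A strategy strictly dominates another if it gives a strictly higher payoff against every opponent action. Compare each pair of P1's strategies column-by-column:
  A vs B: [1 vs 6, 2 vs 3, 4 vs 1] → A does not strictly dominate B (column X: 1 ≤ 6)
  A vs C: [1 vs 6, 2 vs 1, 4 vs 4] → A does not strictly dominate C (column X: 1 ≤ 6)
  B vs A: [6 vs 1, 3 vs 2, 1 vs 4] → B does not strictly dominate A (column Z: 1 ≤ 4)
  B vs C: [6 vs 6, 3 vs 1, 1 vs 4] → B does not strictly dominate C (column X: 6 ≤ 6)
  C vs A: [6 vs 1, 1 vs 2, 4 vs 4] → C does not strictly dominate A (column Y: 1 ≤ 2)
  C vs B: [6 vs 6, 1 vs 3, 4 vs 1] → C does not strictly dominate B (column X: 6 ≤ 6)
No single strategy strictly dominates all others → no strictly dominant strategy.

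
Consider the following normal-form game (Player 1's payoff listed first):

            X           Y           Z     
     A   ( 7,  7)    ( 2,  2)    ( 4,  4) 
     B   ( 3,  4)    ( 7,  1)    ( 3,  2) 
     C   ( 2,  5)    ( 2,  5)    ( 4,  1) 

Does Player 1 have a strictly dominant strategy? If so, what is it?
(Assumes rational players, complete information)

No strictly dominant strategy exists for Player 1

Work:
A strategy strictly dominates another if it gives a strictly higher payoff against every opponent action. Compare each pair of P1's strategies column-by-column:
  A vs B: [7 vs 3, 2 vs 7, 4 vs 3] → A does not strictly dominate B (column Y: 2 ≤ 7)
  A vs C: [7 vs 2, 2 vs 2, 4 vs 4] → A does not strictly dominate C (column Y: 2 ≤ 2)
  B vs A: [3 vs 7, 7 vs 2, 3 vs 4] → B does not strictly dominate A (column X: 3 ≤ 7)
  B vs C: [3 vs 2, 7 vs 2, 3 vs 4] → B does not strictly dominate C (column Z: 3 ≤ 4)
  C vs A: [2 vs 7, 2 vs 2, 4 vs 4] → C does not strictly dominate A (column X: 2 ≤ 7)
  C vs B: [2 vs 3, 2 vs 7, 4 vs 3] → C does not strictly dominate B (column X: 2 ≤ 3)
No single strategy strictly dominates all others → no strictly dominant strategy.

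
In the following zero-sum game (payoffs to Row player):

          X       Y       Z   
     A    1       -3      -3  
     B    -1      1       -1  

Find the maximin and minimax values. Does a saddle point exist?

Maximin = -1, Minimax = -1, Saddle: True

Work:
Row minimums: [-3, -1] → maximin = -1
Column maximums: [1, 1, -1] → minimax = -1
Saddle point exists! Game value = -1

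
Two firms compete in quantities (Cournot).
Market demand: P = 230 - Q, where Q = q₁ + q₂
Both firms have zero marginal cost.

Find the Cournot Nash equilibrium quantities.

q₁* = q₂* = 76.67; P* = 76.67

Work:
Profit: π_i = P·q_i = (a - q_i - q_j)·q_i
FOC: ∂π_i/∂q_i = a - 2q_i - q_j = 0
Reaction function: q_i = (230 - q_j)/2
Symmetry: q* = 230/3 = 76.67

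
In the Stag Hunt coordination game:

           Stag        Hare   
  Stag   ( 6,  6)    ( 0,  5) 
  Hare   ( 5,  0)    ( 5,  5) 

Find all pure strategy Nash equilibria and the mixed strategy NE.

Pure NE: (Stag, Stag) and (Hare, Hare); Mixed NE: p = 0.8333, q = 0.8333

Work:
Check pure NE:
(Stag, Stag): (6, 6) - no unilateral deviation beneficial
(Hare, Hare): (5, 5) - no unilateral deviation beneficial
Mixed NE: P1 plays Stag with p = 0.8333, P2 plays Stag with q = 0.8333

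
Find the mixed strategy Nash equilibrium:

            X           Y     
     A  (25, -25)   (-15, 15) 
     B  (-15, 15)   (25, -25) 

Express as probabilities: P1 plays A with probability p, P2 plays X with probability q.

p = 0.5, q = 0.5

Work:
Find probabilities that make opponent indifferent:
P2 chooses q to make P1 indifferent between A and B
P1 chooses p to make P2 indifferent between X and Y
Mixed NE: P1 plays (A: 0.5, B: 0.5), P2 plays (X: 0.5, Y: 0.5)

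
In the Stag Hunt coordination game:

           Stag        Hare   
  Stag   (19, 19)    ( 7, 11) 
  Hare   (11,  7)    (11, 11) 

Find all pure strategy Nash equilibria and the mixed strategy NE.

Pure NE: (Stag, Stag) and (Hare, Hare); Mixed NE: p = 0.3333, q = 0.3333

Work:
Check pure NE:
(Stag, Stag): (19, 19) - no unilateral deviation beneficial
(Hare, Hare): (11, 11) - no unilateral deviation beneficial
Mixed NE: P1 plays Stag with p = 0.3333, P2 plays Stag with q = 0.3333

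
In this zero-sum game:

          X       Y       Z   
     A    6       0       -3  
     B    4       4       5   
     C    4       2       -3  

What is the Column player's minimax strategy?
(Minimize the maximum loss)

Column should play Y, value = 4

Work:
Column player minimizes Row's maximum payoff:
Column X: max payoff to Row = 6
Column Y: max payoff to Row = 4
Column Z: max payoff to Row = 5
Minimum is 4, achieved by column Y.
Minimax strategy: Y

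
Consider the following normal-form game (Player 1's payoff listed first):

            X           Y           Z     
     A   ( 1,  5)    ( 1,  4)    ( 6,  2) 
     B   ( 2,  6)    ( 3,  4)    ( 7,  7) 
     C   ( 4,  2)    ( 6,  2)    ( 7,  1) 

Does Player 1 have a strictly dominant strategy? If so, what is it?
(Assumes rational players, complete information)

No strictly dominant strategy exists for Player 1

Work:
A strategy strictly dominates another if it gives a strictly higher payoff against every opponent action. Compare each pair of P1's strategies column-by-column:
  A vs B: [1 vs 2, 1 vs 3, 6 vs 7] → A does not strictly dominate B (column X: 1 ≤ 2)
  A vs C: [1 vs 4, 1 vs 6, 6 vs 7] → A does not strictly dominate C (column X: 1 ≤ 4)
  B vs A: [2 vs 1, 3 vs 1, 7 vs 6] → B strictly dominates A
  B vs C: [2 vs 4, 3 vs 6, 7 vs 7] → B does not strictly dominate C (column X: 2 ≤ 4)
  C vs A: [4 vs 1, 6 vs 1, 7 vs 6] → C strictly dominates A
  C vs B: [4 vs 2, 6 vs 3, 7 vs 7] → C does not strictly dominate B (column Z: 7 ≤ 7)
No single strategy strictly dominates all others → no strictly dominant strategy.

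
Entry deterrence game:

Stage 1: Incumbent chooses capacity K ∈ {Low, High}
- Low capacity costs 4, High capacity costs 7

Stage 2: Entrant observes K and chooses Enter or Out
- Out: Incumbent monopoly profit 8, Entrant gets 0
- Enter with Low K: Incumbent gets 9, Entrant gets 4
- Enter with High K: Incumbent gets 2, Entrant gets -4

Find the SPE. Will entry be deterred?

SPE: (Low, Enter|Low, Out|High); Entry not deterred. Incumbent net profit = 5, Entrant gets 4

Work:
After Low K: Entrant enters (4 > 0)
After High K: Entrant stays out (-4 < 0)
Incumbent: Low → 9−4=5, High → 8−7=1
Incumbent chooses Low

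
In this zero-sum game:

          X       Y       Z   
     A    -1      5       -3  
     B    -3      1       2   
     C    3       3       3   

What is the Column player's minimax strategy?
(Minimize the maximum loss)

Column should play X or Z (all achieve the minimum), value = 3

Work:
Column player minimizes Row's maximum payoff:
Column X: max payoff to Row = 3
Column Y: max payoff to Row = 5
Column Z: max payoff to Row = 3
Minimum is 3, achieved by columns X, Z (tied).
Each of X or Z is a minimax strategy.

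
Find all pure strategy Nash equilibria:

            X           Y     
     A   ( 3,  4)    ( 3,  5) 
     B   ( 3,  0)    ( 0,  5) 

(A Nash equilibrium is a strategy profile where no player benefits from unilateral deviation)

Nash equilibrium: (A, Y)

Work:
Best responses:
  P1 vs X: payoffs [3, 3] → best response A/B (payoff 3)
  P1 vs Y: payoffs [3, 0] → best response A (payoff 3)
  P2 vs A: payoffs [4, 5] → best response Y (payoff 5)
  P2 vs B: payoffs [0, 5] → best response Y (payoff 5)
Mutual best responses: (A,Y) → Nash equilibria.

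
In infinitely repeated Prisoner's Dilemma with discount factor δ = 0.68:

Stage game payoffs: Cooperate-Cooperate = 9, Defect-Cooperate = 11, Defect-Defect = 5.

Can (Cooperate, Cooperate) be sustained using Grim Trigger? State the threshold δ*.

δ* = 0.3333; since δ = 0.68 ≥ 0.3333, cooperation can be sustained

Work:
For Grim Trigger:
Cooperate forever: 9/(1-δ)
Defect then punished: 11 + 5·δ/(1-δ)
Need: 9/(1-δ) ≥ 11 + 5·δ/(1-δ)
Solving: δ ≥ (T-R)/(T-P) = (11-9)/(11-5) = 0.3333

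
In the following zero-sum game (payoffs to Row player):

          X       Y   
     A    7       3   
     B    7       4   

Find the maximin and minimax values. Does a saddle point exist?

Maximin = 4, Minimax = 4, Saddle: True

Work:
Row minimums: [3, 4] → maximin = 4
Column maximums: [7, 4] → minimax = 4
Saddle point exists! Game value = 4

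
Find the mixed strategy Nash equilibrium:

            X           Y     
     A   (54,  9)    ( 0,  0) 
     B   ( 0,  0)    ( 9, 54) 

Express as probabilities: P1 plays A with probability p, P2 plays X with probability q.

p = 0.8571, q = 0.1429

Work:
Find probabilities that make opponent indifferent:
P2 chooses q to make P1 indifferent between A and B
P1 chooses p to make P2 indifferent between X and Y
Mixed NE: P1 plays (A: 0.8571, B: 0.1429), P2 plays (X: 0.1429, Y: 0.8571)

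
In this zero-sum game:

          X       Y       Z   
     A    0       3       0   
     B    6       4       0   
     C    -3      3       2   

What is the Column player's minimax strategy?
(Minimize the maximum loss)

Column should play Z, value = 2

Work:
Column player minimizes Row's maximum payoff:
Column X: max payoff to Row = 6
Column Y: max payoff to Row = 4
Column Z: max payoff to Row = 2
Minimum is 2, achieved by column Z.
Minimax strategy: Z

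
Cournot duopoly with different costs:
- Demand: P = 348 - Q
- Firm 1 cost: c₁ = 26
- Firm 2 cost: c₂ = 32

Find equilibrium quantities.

q₁* = 109.33, q₂* = 103.33

Work:
Reaction: q₁ = (348 - 26 - q₂)/2
Reaction: q₂ = (348 - 32 - q₁)/2
Solve simultaneously:
q₁* = (348 - 2×26 + 32)/3 = 109.33
q₂* = (348 - 2×32 + 26)/3 = 103.33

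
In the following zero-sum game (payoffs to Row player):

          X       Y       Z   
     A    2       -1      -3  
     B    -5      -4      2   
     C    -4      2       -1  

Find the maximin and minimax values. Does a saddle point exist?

Maximin = -3, Minimax = 2, Saddle: False

Work:
Row minimums: [-3, -5, -4] → maximin = -3
Column maximums: [2, 2, 2] → minimax = 2
No saddle point (maximin ≠ minimax). Mixed strategy needed.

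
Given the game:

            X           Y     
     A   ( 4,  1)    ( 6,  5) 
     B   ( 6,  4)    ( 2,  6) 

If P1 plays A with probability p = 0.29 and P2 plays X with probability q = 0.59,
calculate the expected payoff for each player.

E[P1] = 4.4934, E[P2] = 4.1878

Work:
E[P1] = p·q·π₁(A,X) + p·(1-q)·π₁(A,Y) + (1-p)·q·π₁(B,X) + (1-p)·(1-q)·π₁(B,Y)
= 0.29·0.59·4 + 0.29·0.41·6 + 0.71·0.59·6 + 0.71·0.41·2
= 4.4934

E[P2] = 4.1878 (similar calculation)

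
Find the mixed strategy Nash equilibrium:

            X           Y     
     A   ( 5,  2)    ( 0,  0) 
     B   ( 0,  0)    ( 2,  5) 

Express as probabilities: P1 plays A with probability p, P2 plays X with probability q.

p = 0.7143, q = 0.2857

Work:
Find probabilities that make opponent indifferent:
P2 chooses q to make P1 indifferent between A and B
P1 chooses p to make P2 indifferent between X and Y
Mixed NE: P1 plays (A: 0.7143, B: 0.2857), P2 plays (X: 0.2857, Y: 0.7143)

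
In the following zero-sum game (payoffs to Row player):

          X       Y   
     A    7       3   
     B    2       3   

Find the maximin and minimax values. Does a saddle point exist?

Maximin = 3, Minimax = 3, Saddle: True

Work:
Row minimums: [3, 2] → maximin = 3
Column maximums: [7, 3] → minimax = 3
Saddle point exists! Game value = 3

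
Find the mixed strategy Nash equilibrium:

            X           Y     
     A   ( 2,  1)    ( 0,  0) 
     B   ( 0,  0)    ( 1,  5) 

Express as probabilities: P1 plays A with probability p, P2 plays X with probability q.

p = 0.8333, q = 0.3333

Work:
Find probabilities that make opponent indifferent:
P2 chooses q to make P1 indifferent between A and B
P1 chooses p to make P2 indifferent between X and Y
Mixed NE: P1 plays (A: 0.8333, B: 0.1667), P2 plays (X: 0.3333, Y: 0.6667)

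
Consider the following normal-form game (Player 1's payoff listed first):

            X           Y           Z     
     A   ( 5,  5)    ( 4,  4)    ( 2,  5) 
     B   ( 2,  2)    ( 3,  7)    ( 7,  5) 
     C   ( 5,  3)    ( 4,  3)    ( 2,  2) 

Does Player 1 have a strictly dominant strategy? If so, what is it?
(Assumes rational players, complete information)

No strictly dominant strategy exists for Player 1

Work:
A strategy strictly dominates another if it gives a strictly higher payoff against every opponent action. Compare each pair of P1's strategies column-by-column:
  A vs B: [5 vs 2, 4 vs 3, 2 vs 7] → A does not strictly dominate B (column Z: 2 ≤ 7)
  A vs C: [5 vs 5, 4 vs 4, 2 vs 2] → A does not strictly dominate C (column X: 5 ≤ 5)
  B vs A: [2 vs 5, 3 vs 4, 7 vs 2] → B does not strictly dominate A (column X: 2 ≤ 5)
  B vs C: [2 vs 5, 3 vs 4, 7 vs 2] → B does not strictly dominate C (column X: 2 ≤ 5)
  C vs A: [5 vs 5, 4 vs 4, 2 vs 2] → C does not strictly dominate A (column X: 5 ≤ 5)
  C vs B: [5 vs 2, 4 vs 3, 2 vs 7] → C does not strictly dominate B (column Z: 2 ≤ 7)
No single strategy strictly dominates all others → no strictly dominant strategy.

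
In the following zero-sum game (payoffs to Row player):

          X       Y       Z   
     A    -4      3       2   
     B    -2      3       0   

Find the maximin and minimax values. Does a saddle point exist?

Maximin = -2, Minimax = -2, Saddle: True

Work:
Row minimums: [-4, -2] → maximin = -2
Column maximums: [-2, 3, 2] → minimax = -2
Saddle point exists! Game value = -2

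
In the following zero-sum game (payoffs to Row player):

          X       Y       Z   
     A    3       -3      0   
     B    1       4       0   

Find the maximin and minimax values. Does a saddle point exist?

Maximin = 0, Minimax = 0, Saddle: True

Work:
Row minimums: [-3, 0] → maximin = 0
Column maximums: [3, 4, 0] → minimax = 0
Saddle point exists! Game value = 0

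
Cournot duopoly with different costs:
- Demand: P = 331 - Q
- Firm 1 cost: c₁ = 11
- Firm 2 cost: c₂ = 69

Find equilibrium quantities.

q₁* = 126.0, q₂* = 68.0

Work:
Reaction: q₁ = (331 - 11 - q₂)/2
Reaction: q₂ = (331 - 69 - q₁)/2
Solve simultaneously:
q₁* = (331 - 2×11 + 69)/3 = 126.0
q₂* = (331 - 2×69 + 11)/3 = 68.0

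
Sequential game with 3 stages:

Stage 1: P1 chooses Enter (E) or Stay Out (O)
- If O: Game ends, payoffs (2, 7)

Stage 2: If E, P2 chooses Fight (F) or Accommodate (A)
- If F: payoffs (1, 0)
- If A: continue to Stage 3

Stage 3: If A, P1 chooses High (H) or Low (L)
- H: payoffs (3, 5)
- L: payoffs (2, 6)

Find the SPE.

SPE: (E, A, H); Outcome (3, 5)

Work:
Stage 3: P1 chooses H (3 vs 2)
Stage 2: P2: F->0, A->5 (anticipating H). Choose A
Stage 1: P1: O->2, E->3 (anticipating A, H). Choose E
SPE path: E -> A -> H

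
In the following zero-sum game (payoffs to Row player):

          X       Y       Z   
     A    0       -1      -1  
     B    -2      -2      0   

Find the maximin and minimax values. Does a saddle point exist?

Maximin = -1, Minimax = -1, Saddle: True

Work:
Row minimums: [-1, -2] → maximin = -1
Column maximums: [0, -1, 0] → minimax = -1
Saddle point exists! Game value = -1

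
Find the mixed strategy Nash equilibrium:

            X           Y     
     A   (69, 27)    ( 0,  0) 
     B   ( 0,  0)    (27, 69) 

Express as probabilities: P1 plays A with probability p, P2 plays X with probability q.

p = 0.7188, q = 0.2812

Work:
Find probabilities that make opponent indifferent:
P2 chooses q to make P1 indifferent between A and B
P1 chooses p to make P2 indifferent between X and Y
Mixed NE: P1 plays (A: 0.7188, B: 0.2812), P2 plays (X: 0.2812, Y: 0.7188)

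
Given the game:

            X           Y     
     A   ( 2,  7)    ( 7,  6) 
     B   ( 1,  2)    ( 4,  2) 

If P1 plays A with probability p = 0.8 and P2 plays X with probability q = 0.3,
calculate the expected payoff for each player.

E[P1] = 5.02, E[P2] = 5.44

Work:
E[P1] = p·q·π₁(A,X) + p·(1-q)·π₁(A,Y) + (1-p)·q·π₁(B,X) + (1-p)·(1-q)·π₁(B,Y)
= 0.8·0.3·2 + 0.8·0.7·7 + 0.2·0.3·1 + 0.2·0.7·4
= 5.02

E[P2] = 5.44 (similar calculation)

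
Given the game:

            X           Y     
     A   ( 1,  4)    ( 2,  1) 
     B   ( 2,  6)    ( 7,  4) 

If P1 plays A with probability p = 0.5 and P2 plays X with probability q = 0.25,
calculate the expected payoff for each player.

E[P1] = 3.75, E[P2] = 3.125

Work:
E[P1] = p·q·π₁(A,X) + p·(1-q)·π₁(A,Y) + (1-p)·q·π₁(B,X) + (1-p)·(1-q)·π₁(B,Y)
= 0.5·0.25·1 + 0.5·0.75·2 + 0.5·0.25·2 + 0.5·0.75·7
= 3.75

E[P2] = 3.125 (similar calculation)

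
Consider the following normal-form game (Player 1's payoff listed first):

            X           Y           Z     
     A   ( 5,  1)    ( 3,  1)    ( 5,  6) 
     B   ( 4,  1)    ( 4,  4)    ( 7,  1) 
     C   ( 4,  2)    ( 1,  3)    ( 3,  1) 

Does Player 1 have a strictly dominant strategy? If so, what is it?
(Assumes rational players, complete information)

No strictly dominant strategy exists for Player 1

Work:
A strategy strictly dominates another if it gives a strictly higher payoff against every opponent action. Compare each pair of P1's strategies column-by-column:
  A vs B: [5 vs 4, 3 vs 4, 5 vs 7] → A does not strictly dominate B (column Y: 3 ≤ 4)
  A vs C: [5 vs 4, 3 vs 1, 5 vs 3] → A strictly dominates C
  B vs A: [4 vs 5, 4 vs 3, 7 vs 5] → B does not strictly dominate A (column X: 4 ≤ 5)
  B vs C: [4 vs 4, 4 vs 1, 7 vs 3] → B does not strictly dominate C (column X: 4 ≤ 4)
  C vs A: [4 vs 5, 1 vs 3, 3 vs 5] → C does not strictly dominate A (column X: 4 ≤ 5)
  C vs B: [4 vs 4, 1 vs 4, 3 vs 7] → C does not strictly dominate B (column X: 4 ≤ 4)
No single strategy strictly dominates all others → no strictly dominant strategy.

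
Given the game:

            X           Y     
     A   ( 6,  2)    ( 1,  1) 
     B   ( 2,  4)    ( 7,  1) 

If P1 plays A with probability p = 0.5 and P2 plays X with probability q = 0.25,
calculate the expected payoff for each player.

E[P1] = 4.0, E[P2] = 1.5

Work:
E[P1] = p·q·π₁(A,X) + p·(1-q)·π₁(A,Y) + (1-p)·q·π₁(B,X) + (1-p)·(1-q)·π₁(B,Y)
= 0.5·0.25·6 + 0.5·0.75·1 + 0.5·0.25·2 + 0.5·0.75·7
= 4.0

E[P2] = 1.5 (similar calculation)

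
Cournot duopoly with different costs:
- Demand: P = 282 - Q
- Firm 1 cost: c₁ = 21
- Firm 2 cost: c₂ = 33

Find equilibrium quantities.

q₁* = 91.0, q₂* = 79.0

Work:
Reaction: q₁ = (282 - 21 - q₂)/2
Reaction: q₂ = (282 - 33 - q₁)/2
Solve simultaneously:
q₁* = (282 - 2×21 + 33)/3 = 91.0
q₂* = (282 - 2×33 + 21)/3 = 79.0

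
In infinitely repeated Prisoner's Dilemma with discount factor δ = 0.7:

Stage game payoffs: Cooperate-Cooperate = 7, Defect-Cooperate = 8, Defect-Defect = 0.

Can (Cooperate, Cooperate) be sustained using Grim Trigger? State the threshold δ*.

δ* = 0.125; since δ = 0.7 ≥ 0.125, cooperation can be sustained

Work:
For Grim Trigger:
Cooperate forever: 7/(1-δ)
Defect then punished: 8 + 0·δ/(1-δ)
Need: 7/(1-δ) ≥ 8 + 0·δ/(1-δ)
Solving: δ ≥ (T-R)/(T-P) = (8-7)/(8-0) = 0.125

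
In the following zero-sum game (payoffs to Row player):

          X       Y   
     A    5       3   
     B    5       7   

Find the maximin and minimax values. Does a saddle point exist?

Maximin = 5, Minimax = 5, Saddle: True

Work:
Row minimums: [3, 5] → maximin = 5
Column maximums: [5, 7] → minimax = 5
Saddle point exists! Game value = 5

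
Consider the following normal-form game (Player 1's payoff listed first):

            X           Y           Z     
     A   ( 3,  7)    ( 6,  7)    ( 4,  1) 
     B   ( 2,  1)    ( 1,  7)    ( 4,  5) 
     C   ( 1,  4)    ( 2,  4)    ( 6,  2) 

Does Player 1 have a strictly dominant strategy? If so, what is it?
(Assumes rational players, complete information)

No strictly dominant strategy exists for Player 1

Work:
A strategy strictly dominates another if it gives a strictly higher payoff against every opponent action. Compare each pair of P1's strategies column-by-column:
  A vs B: [3 vs 2, 6 vs 1, 4 vs 4] → A does not strictly dominate B (column Z: 4 ≤ 4)
  A vs C: [3 vs 1, 6 vs 2, 4 vs 6] → A does not strictly dominate C (column Z: 4 ≤ 6)
  B vs A: [2 vs 3, 1 vs 6, 4 vs 4] → B does not strictly dominate A (column X: 2 ≤ 3)
  B vs C: [2 vs 1, 1 vs 2, 4 vs 6] → B does not strictly dominate C (column Y: 1 ≤ 2)
  C vs A: [1 vs 3, 2 vs 6, 6 vs 4] → C does not strictly dominate A (column X: 1 ≤ 3)
  C vs B: [1 vs 2, 2 vs 1, 6 vs 4] → C does not strictly dominate B (column X: 1 ≤ 2)
No single strategy strictly dominates all others → no strictly dominant strategy.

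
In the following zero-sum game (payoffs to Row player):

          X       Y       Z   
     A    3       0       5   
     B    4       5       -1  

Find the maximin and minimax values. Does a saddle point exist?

Maximin = 0, Minimax = 4, Saddle: False

Work:
Row minimums: [0, -1] → maximin = 0
Column maximums: [4, 5, 5] → minimax = 4
No saddle point (maximin ≠ minimax). Mixed strategy needed.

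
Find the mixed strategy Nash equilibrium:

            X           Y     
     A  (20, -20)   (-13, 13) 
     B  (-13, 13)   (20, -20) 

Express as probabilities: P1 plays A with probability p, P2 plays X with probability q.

p = 0.5, q = 0.5

Work:
Find probabilities that make opponent indifferent:
P2 chooses q to make P1 indifferent between A and B
P1 chooses p to make P2 indifferent between X and Y
Mixed NE: P1 plays (A: 0.5, B: 0.5), P2 plays (X: 0.5, Y: 0.5)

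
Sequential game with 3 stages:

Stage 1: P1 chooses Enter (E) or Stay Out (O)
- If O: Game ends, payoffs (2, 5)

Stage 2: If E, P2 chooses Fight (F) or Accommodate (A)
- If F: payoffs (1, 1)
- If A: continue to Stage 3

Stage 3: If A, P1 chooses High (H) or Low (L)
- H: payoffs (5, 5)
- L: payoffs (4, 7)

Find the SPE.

SPE: (E, A, H); Outcome (5, 5)

Work:
Stage 3: P1 chooses H (5 vs 4)
Stage 2: P2: F->1, A->5 (anticipating H). Choose A
Stage 1: P1: O->2, E->5 (anticipating A, H). Choose E
SPE path: E -> A -> H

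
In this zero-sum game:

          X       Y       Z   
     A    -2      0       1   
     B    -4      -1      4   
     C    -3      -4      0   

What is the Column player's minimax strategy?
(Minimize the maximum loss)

Column should play X, value = -2

Work:
Column player minimizes Row's maximum payoff:
Column X: max payoff to Row = -2
Column Y: max payoff to Row = 0
Column Z: max payoff to Row = 4
Minimum is -2, achieved by column X.
Minimax strategy: X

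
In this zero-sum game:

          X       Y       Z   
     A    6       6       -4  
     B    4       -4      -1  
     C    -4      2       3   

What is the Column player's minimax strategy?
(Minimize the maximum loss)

Column should play Z, value = 3

Work:
Column player minimizes Row's maximum payoff:
Column X: max payoff to Row = 6
Column Y: max payoff to Row = 6
Column Z: max payoff to Row = 3
Minimum is 3, achieved by column Z.
Minimax strategy: Z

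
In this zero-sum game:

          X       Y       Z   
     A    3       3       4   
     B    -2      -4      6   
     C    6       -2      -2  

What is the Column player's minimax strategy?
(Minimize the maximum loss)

Column should play Y, value = 3

Work:
Column player minimizes Row's maximum payoff:
Column X: max payoff to Row = 6
Column Y: max payoff to Row = 3
Column Z: max payoff to Row = 6
Minimum is 3, achieved by column Y.
Minimax strategy: Y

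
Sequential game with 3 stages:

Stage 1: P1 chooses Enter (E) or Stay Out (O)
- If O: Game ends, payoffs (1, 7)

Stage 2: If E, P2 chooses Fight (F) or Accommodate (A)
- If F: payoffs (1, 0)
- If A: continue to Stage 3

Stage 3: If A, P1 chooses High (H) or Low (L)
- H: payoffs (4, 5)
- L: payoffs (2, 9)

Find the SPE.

SPE: (E, A, H); Outcome (4, 5)

Work:
Stage 3: P1 chooses H (4 vs 2)
Stage 2: P2: F->0, A->5 (anticipating H). Choose A
Stage 1: P1: O->1, E->4 (anticipating A, H). Choose E
SPE path: E -> A -> H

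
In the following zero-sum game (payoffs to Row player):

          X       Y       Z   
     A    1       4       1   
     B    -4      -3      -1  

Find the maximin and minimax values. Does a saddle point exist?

Maximin = 1, Minimax = 1, Saddle: True

Work:
Row minimums: [1, -4] → maximin = 1
Column maximums: [1, 4, 1] → minimax = 1
Saddle point exists! Game value = 1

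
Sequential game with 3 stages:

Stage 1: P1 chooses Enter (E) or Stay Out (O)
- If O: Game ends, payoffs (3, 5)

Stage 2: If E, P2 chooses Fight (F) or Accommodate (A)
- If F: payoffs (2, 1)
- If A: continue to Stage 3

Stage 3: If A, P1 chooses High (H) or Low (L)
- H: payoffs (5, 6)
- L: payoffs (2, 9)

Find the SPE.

SPE: (E, A, H); Outcome (5, 6)

Work:
Stage 3: P1 chooses H (5 vs 2)
Stage 2: P2: F->1, A->6 (anticipating H). Choose A
Stage 1: P1: O->3, E->5 (anticipating A, H). Choose E
SPE path: E -> A -> H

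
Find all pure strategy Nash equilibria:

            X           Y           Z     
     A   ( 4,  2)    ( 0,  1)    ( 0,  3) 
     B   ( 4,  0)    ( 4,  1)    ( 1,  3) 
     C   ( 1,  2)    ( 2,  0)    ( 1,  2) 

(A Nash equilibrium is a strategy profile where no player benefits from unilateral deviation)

Nash equilibrium: (B, Z), (C, Z)

Work:
Best responses:
  P1 vs X: payoffs [4, 4, 1] → best response A/B (payoff 4)
  P1 vs Y: payoffs [0, 4, 2] → best response B (payoff 4)
  P1 vs Z: payoffs [0, 1, 1] → best response B/C (payoff 1)
  P2 vs A: payoffs [2, 1, 3] → best response Z (payoff 3)
  P2 vs B: payoffs [0, 1, 3] → best response Z (payoff 3)
  P2 vs C: payoffs [2, 0, 2] → best response X/Z (payoff 2)
Mutual best responses: (B,Z), (C,Z) → Nash equilibria.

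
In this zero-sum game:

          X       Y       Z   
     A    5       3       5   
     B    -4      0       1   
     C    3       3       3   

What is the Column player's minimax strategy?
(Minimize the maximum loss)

Column should play Y, value = 3

Work:
Column player minimizes Row's maximum payoff:
Column X: max payoff to Row = 5
Column Y: max payoff to Row = 3
Column Z: max payoff to Row = 5
Minimum is 3, achieved by column Y.
Minimax strategy: Y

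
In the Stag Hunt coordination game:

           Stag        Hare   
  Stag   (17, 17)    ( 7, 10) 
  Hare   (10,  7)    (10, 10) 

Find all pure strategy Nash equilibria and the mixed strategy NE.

Pure NE: (Stag, Stag) and (Hare, Hare); Mixed NE: p = 0.3, q = 0.3

Work:
Check pure NE:
(Stag, Stag): (17, 17) - no unilateral deviation beneficial
(Hare, Hare): (10, 10) - no unilateral deviation beneficial
Mixed NE: P1 plays Stag with p = 0.3, P2 plays Stag with q = 0.3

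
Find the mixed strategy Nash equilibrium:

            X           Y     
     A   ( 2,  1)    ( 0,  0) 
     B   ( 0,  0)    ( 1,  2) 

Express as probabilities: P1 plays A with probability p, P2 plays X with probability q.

p = 0.6667, q = 0.3333

Work:
Find probabilities that make opponent indifferent:
P2 chooses q to make P1 indifferent between A and B
P1 chooses p to make P2 indifferent between X and Y
Mixed NE: P1 plays (A: 0.6667, B: 0.3333), P2 plays (X: 0.3333, Y: 0.6667)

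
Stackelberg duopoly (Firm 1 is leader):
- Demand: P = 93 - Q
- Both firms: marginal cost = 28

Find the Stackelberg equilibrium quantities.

q₁* (leader) = 32.5, q₂* (follower) = 16.25

Work:
Follower's reaction: q₂ = (a - c - q₁)/2
Leader substitutes: π₁ = q₁·(a - q₁ - (a-c-q₁)/2 - c)
FOC: q₁* = (93 - 28)/2 = 32.50
Then: q₂* = (93 - 28 - 32.5)/2 = 16.25
Leader has first-mover advantage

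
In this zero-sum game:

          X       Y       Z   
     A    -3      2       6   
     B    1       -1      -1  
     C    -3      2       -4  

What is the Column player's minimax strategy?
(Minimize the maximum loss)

Column should play X, value = 1

Work:
Column player minimizes Row's maximum payoff:
Column X: max payoff to Row = 1
Column Y: max payoff to Row = 2
Column Z: max payoff to Row = 6
Minimum is 1, achieved by column X.
Minimax strategy: X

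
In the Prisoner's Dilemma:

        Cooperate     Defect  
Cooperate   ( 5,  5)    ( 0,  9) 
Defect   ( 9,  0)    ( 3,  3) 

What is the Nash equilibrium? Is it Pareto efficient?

(Defect, Defect) is NE; not Pareto efficient

Work:
Defect dominates Cooperate for both players:
If P2 cooperates: Defect (9) > Cooperate (5)
If P2 defects: Defect (3) > Cooperate (0)
NE: (Defect, Defect) with payoff (3, 3)
But (Cooperate, Cooperate) = (5, 5) Pareto dominates (3, 3)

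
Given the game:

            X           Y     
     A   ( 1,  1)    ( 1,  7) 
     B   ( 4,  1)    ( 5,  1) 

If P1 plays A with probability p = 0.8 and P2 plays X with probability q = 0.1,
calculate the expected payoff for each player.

E[P1] = 1.78, E[P2] = 5.32

Work:
E[P1] = p·q·π₁(A,X) + p·(1-q)·π₁(A,Y) + (1-p)·q·π₁(B,X) + (1-p)·(1-q)·π₁(B,Y)
= 0.8·0.1·1 + 0.8·0.9·1 + 0.2·0.1·4 + 0.2·0.9·5
= 1.78

E[P2] = 5.32 (similar calculation)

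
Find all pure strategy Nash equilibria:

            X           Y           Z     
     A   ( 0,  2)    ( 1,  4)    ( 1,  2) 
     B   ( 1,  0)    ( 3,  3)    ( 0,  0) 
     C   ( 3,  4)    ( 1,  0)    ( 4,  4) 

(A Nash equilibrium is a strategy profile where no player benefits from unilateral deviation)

Nash equilibrium: (B, Y), (C, X), (C, Z)

Work:
Best responses:
  P1 vs X: payoffs [0, 1, 3] → best response C (payoff 3)
  P1 vs Y: payoffs [1, 3, 1] → best response B (payoff 3)
  P1 vs Z: payoffs [1, 0, 4] → best response C (payoff 4)
  P2 vs A: payoffs [2, 4, 2] → best response Y (payoff 4)
  P2 vs B: payoffs [0, 3, 0] → best response Y (payoff 3)
  P2 vs C: payoffs [4, 0, 4] → best response X/Z (payoff 4)
Mutual best responses: (B,Y), (C,X), (C,Z) → Nash equilibria.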